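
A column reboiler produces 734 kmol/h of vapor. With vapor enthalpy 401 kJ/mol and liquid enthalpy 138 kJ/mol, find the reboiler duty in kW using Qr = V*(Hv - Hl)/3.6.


Qr = 734 * (401 - 138) / 3.6 = 734 * 263 / 3.6 = 53620

53620 kW


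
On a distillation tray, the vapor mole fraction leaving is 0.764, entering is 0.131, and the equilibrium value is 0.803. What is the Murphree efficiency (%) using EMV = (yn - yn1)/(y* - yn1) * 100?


Murphree vapor efficiency: EMV = (y_n - y_(n-1)) / (y*_n - y_(n-1)) * 100
EMV = (0.764 - 0.131) / (0.803 - 0.131) * 100 = 0.633 / 0.672 * 100 = 94.20

94.20 %


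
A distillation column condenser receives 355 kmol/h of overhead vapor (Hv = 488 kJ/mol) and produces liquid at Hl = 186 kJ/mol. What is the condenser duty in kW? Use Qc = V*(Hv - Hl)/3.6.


Qc = 355 * (488 - 186) / 3.6 = 355 * 302 / 3.6 = 29780

29780 kW


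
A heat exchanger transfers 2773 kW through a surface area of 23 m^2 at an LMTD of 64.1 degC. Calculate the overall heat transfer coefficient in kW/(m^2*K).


From Q = U*A*LMTD, U = Q / (A * LMTD)
U = 2773 / (23 * 64.1) = 2773 / 1474.3 = 1.881

1.881 kW/(m^2*K)


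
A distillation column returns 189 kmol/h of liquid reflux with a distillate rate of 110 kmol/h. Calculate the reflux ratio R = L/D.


Reflux ratio definition: R = L / D (liquid returned / distillate withdrawn)
L = 189 kmol/h, D = 110 kmol/h
R = 189 / 110 = 1.718

1.718


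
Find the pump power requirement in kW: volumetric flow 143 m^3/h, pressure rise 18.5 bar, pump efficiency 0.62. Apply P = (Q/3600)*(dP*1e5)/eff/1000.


Q = 143 / 3600 = 0.0397222 m^3/s
P = 0.0397222 * (18.5 * 1e5) / 0.62 / 1000 = 118.5

118.5 kW


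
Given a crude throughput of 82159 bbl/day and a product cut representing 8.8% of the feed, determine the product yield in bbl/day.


Crude throughput = 82159 bbl/day
Fraction yield = 8.8%
yield = throughput * fraction / 100
yield = 82159 * 8.8 / 100 = 7229.992

7229.992 bbl/day


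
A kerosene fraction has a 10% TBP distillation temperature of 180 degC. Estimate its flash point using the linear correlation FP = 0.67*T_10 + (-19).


FP = 0.67 * 180 + (-19) = 101.6

101.6 degC


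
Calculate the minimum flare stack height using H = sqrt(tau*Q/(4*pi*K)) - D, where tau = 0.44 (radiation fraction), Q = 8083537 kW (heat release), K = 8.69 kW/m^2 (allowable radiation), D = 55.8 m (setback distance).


tau*Q/(4*pi*K) = 0.44 * 8083537 / (4 * pi * 8.69) = 32570.5
sqrt(32570.5) = 180.473
H = 180.473 - 55.8 = 124.7

124.7 m


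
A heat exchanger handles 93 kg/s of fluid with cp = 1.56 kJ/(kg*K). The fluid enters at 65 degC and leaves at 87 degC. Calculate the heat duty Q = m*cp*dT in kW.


Q = m_dot * cp * delta_T
delta_T = 87 - 65 = 22 K
Q = 93 * 1.56 * 22
= 145.08 * 22
= 3191.76 kW

3191.76 kW


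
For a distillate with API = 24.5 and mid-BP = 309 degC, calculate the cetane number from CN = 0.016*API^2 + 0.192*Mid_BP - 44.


CN = 0.016 * 24.5^2 + 0.192 * 309 - 44
CN = 9.604 + 59.328 - 44 = 24.932

24.932


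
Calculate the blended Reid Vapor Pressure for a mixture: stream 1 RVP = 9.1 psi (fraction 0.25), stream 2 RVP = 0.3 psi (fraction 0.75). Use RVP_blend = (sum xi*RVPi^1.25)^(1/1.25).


Chevron index: RVP_blend = (sum xi*RVPi^1.25)^(1/1.25)
RVP^1.25 terms: 0.25 * 9.1^1.25 + 0.75 * 0.3^1.25 = 4.11783
RVP_blend = 4.11783^(1/1.25) = 3.103

3.103 psi


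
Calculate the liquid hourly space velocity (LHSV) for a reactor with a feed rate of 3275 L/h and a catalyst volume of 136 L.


LHSV = volumetric feed rate / catalyst volume
= 3275 L/h / 136 L
= 24.08 h^-1

24.08 h^-1


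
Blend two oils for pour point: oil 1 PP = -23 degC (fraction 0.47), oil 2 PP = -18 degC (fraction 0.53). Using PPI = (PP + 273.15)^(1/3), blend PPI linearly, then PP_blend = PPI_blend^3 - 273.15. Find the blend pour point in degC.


PPI_1 = (-23 + 273.15)^(1/3) = 6.300865
PPI_2 = (-18 + 273.15)^(1/3) = 6.342569
PPI_blend = 0.47 * 6.300865 + 0.53 * 6.342569 = 6.322968
PP_blend = 6.322968^3 - 273.15 = 252.7918 - 273.15 = -20.36

-20.36 degC


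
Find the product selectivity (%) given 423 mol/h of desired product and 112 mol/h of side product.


Selectivity = desired / (desired + undesired) * 100
Total products = 423 + 112 = 535 mol/h
S = 423 / 535 * 100
= 0.7907 * 100
= 79.07 %

79.07 %


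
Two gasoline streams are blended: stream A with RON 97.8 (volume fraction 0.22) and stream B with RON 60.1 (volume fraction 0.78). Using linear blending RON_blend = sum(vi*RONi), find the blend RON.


Linear blending: RON_blend = sum(vi * RONi)
Contribution 1: 0.22 * 97.8 = 21.516
Contribution 2: 0.78 * 60.1 = 46.878
RON_blend = 21.516 + 46.878 = 68.394

68.394


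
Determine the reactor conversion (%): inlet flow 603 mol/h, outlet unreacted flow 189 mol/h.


X = (F_in - F_out) / F_in * 100
Moles reacted = 603 - 189 = 414
X = 414 / 603 * 100
= 0.6866 * 100
= 68.66 %

68.66 %


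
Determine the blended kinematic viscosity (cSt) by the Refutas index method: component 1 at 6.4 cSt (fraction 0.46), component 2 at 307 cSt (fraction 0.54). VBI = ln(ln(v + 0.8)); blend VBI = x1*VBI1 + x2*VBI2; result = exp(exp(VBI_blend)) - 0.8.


Refutas method: VBN_i = 14.534*ln(ln(visc_i + 0.8)) + 10.975, blended linearly by mass fraction; since VBN is linear in VBI_i = ln(ln(visc_i + 0.8)) and the fractions sum to 1, blend VBI directly: visc = exp(exp(VBI_blend)) - 0.8
VBI_1 = ln(ln(6.4 + 0.8)) = 0.680103
VBI_2 = ln(ln(307 + 0.8)) = 1.74562
VBI_blend = 0.46 * 0.680103 + 0.54 * 1.74562 = 1.25548
visc_blend = exp(exp(1.25548)) - 0.8 = 32.63

32.63 cSt


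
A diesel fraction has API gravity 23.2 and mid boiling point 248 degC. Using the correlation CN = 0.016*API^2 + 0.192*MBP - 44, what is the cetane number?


CN = 0.016 * 23.2^2 + 0.192 * 248 - 44
CN = 8.61184 + 47.616 - 44 = 12.22784

12.22784


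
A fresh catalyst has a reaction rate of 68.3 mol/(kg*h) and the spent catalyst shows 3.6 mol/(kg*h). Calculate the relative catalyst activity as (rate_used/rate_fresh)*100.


Activity (%) = (rate_used / rate_fresh) * 100
rate_used = 3.6, rate_fresh = 68.3
= (3.6 / 68.3) * 100
= 0.05271 * 100 = 5.271

5.271 %


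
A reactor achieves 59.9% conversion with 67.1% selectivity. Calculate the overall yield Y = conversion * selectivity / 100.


Overall yield = conversion (%) * selectivity (%) / 100
Conversion = 59.9%, Selectivity = 67.1%
Y = 59.9 * 67.1 / 100
= 40.1929 %

40.1929 %


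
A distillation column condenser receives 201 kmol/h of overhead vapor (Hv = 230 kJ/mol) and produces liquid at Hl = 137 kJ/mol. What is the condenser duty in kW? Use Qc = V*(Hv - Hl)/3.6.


Qc = 201 * (230 - 137) / 3.6 = 201 * 93 / 3.6 = 5192

5192 kW


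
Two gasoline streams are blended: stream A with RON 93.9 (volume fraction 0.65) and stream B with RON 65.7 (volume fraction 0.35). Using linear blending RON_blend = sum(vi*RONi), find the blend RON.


Linear blending: RON_blend = sum(vi * RONi)
Contribution 1: 0.65 * 93.9 = 61.035
Contribution 2: 0.35 * 65.7 = 22.995
RON_blend = 61.035 + 22.995 = 84.03

84.03


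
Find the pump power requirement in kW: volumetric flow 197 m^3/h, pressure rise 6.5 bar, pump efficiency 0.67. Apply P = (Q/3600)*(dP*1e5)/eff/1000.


Q = 197 / 3600 = 0.0547222 m^3/s
P = 0.0547222 * (6.5 * 1e5) / 0.67 / 1000 = 53.09

53.09 kW


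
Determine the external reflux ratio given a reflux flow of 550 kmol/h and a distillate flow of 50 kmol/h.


Reflux ratio definition: R = L / D (liquid returned / distillate withdrawn)
L = 550 kmol/h, D = 50 kmol/h
R = 550 / 50 = 11.00

11.00


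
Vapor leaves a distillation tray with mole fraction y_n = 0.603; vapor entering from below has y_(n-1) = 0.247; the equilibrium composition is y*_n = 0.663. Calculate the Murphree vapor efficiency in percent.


Murphree vapor efficiency: EMV = (y_n - y_(n-1)) / (y*_n - y_(n-1)) * 100
EMV = (0.603 - 0.247) / (0.663 - 0.247) * 100 = 0.356 / 0.416 * 100 = 85.58

85.58 %


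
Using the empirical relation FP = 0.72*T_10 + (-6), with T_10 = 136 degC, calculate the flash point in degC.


FP = 0.72 * 136 + (-6) = 91.92

91.92 degC


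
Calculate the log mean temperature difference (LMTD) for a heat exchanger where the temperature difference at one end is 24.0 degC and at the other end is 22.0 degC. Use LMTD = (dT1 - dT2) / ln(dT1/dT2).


LMTD = (dT1 - dT2) / ln(dT1/dT2)
= (24.0 - 22.0) / ln(24.0 / 22.0) = 2 / 0.0870114 = 22.99

22.99 degC


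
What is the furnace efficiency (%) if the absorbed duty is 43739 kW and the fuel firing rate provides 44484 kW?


Furnace efficiency = Q_absorbed / Q_fuel * 100
= 43739 / 44484 * 100 = 98.33

98.33 %


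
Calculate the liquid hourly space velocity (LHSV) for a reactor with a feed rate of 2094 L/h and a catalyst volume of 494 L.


LHSV = volumetric feed rate / catalyst volume
= 2094 L/h / 494 L
= 4.239 h^-1

4.239 h^-1


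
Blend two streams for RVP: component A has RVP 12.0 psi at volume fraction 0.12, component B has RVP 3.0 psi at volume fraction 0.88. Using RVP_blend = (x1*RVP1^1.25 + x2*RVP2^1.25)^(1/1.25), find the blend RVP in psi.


Chevron index: RVP_blend = (sum xi*RVPi^1.25)^(1/1.25)
RVP^1.25 terms: 0.12 * 12.0^1.25 + 0.88 * 3.0^1.25 = 6.15458
RVP_blend = 6.15458^(1/1.25) = 4.279

4.279 psi


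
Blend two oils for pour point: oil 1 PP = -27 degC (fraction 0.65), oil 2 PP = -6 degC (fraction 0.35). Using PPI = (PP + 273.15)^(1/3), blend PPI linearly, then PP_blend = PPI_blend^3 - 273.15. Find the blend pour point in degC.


PPI_1 = (-27 + 273.15)^(1/3) = 6.2671
PPI_2 = (-6 + 273.15)^(1/3) = 6.440482
PPI_blend = 0.65 * 6.2671 + 0.35 * 6.440482 = 6.327784
PP_blend = 6.327784^3 - 273.15 = 253.3699 - 273.15 = -19.78

-19.78 degC


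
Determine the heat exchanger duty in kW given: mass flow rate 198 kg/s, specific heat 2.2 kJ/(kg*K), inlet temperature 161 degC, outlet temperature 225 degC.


Q = m_dot * cp * delta_T
delta_T = 225 - 161 = 64 K
Q = 198 * 2.2 * 64
= 435.6 * 64
= 27878.4 kW

27878.4 kW


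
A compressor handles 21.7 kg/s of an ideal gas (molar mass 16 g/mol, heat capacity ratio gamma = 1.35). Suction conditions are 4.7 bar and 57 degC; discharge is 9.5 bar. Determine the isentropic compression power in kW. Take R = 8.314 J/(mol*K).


Isentropic work: W = m*(gamma/(gamma-1))*(R*T1/MW)*((P2/P1)^((gamma-1)/gamma) - 1)
T1 = 57 + 273.15 = 330.15 K
Pressure ratio = 9.5 / 4.7 = 2.02128
Exponent = (1.35 - 1)/1.35 = 0.259259
(P2/P1)^exp - 1 = 2.02128^0.259259 - 1 = 0.200152
W = 21.7 * 1.35 / 0.35 * 8.314 * 330.15 / 16 * 0.200152 = 2874

2874 kW


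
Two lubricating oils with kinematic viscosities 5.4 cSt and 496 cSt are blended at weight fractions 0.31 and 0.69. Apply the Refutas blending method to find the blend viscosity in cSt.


Refutas method: VBN_i = 14.534*ln(ln(visc_i + 0.8)) + 10.975, blended linearly by mass fraction; since VBN is linear in VBI_i = ln(ln(visc_i + 0.8)) and the fractions sum to 1, blend VBI directly: visc = exp(exp(VBI_blend)) - 0.8
VBI_1 = ln(ln(5.4 + 0.8)) = 0.601333
VBI_2 = ln(ln(496 + 0.8)) = 1.82587
VBI_blend = 0.31 * 0.601333 + 0.69 * 1.82587 = 1.44626
visc_blend = exp(exp(1.44626)) - 0.8 = 69.11

69.11 cSt


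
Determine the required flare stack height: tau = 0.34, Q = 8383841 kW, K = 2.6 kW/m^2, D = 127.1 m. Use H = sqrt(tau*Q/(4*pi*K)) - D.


tau*Q/(4*pi*K) = 0.34 * 8383841 / (4 * pi * 2.6) = 87244.6
sqrt(87244.6) = 295.372
H = 295.372 - 127.1 = 168.3

168.3 m


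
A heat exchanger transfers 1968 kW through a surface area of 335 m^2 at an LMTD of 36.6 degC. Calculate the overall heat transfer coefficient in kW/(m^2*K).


From Q = U*A*LMTD, U = Q / (A * LMTD)
U = 1968 / (335 * 36.6) = 1968 / 12261 = 0.1605

0.1605 kW/(m^2*K)


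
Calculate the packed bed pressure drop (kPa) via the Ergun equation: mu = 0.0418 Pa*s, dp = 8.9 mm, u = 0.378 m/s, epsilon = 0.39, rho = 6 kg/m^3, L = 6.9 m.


dp = 8.9 mm = 0.0089 m
Viscous term = 150*0.0418*0.378*(1-0.39)^2 / (0.0089^2*0.39^3) = 187692
Inertial term = 1.75*6*0.378^2*(1-0.39) / (0.0089*0.39^3) = 1733.48
dP/L = 187692 + 1733.48 = 189425 Pa/m
dP = 189425 * 6.9 / 1000 = 1307 kPa

1307 kPa


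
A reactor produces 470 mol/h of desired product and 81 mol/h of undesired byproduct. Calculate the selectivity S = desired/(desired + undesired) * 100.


Selectivity = desired / (desired + undesired) * 100
Total products = 470 + 81 = 551 mol/h
S = 470 / 551 * 100
= 0.8530 * 100
= 85.30 %

85.30 %


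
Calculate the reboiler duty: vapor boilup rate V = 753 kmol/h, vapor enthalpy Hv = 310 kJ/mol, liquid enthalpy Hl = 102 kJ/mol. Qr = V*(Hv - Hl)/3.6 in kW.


Qr = 753 * (310 - 102) / 3.6 = 753 * 208 / 3.6 = 43510

43510 kW


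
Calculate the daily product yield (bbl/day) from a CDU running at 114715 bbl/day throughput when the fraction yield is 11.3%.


Crude throughput = 114715 bbl/day
Fraction yield = 11.3%
yield = throughput * fraction / 100
yield = 114715 * 11.3 / 100 = 12962.795

12962.795 bbl/day


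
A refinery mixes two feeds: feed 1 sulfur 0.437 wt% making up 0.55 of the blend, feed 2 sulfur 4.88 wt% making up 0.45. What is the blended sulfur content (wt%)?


Linear sulfur blending: S_blend = x1*S1 + x2*S2
Contribution 1: 0.55 * 0.437 = 0.24035 wt%
Contribution 2: 0.45 * 4.88 = 2.196 wt%
S_blend = 0.24035 + 2.196 = 2.43635

2.43635 wt%


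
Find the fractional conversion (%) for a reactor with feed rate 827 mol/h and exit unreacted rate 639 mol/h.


X = (F_in - F_out) / F_in * 100
Moles reacted = 827 - 639 = 188
X = 188 / 827 * 100
= 0.2273 * 100
= 22.73 %

22.73 %


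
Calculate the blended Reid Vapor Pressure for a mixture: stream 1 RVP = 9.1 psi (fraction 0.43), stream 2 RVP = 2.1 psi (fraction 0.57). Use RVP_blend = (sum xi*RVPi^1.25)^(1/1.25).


Chevron index: RVP_blend = (sum xi*RVPi^1.25)^(1/1.25)
RVP^1.25 terms: 0.43 * 9.1^1.25 + 0.57 * 2.1^1.25 = 8.23721
RVP_blend = 8.23721^(1/1.25) = 5.403

5.403 psi


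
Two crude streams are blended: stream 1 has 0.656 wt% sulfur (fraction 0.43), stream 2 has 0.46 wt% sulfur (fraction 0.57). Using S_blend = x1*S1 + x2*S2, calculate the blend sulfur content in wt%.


Linear sulfur blending: S_blend = x1*S1 + x2*S2
Contribution 1: 0.43 * 0.656 = 0.28208 wt%
Contribution 2: 0.57 * 0.46 = 0.2622 wt%
S_blend = 0.28208 + 0.2622 = 0.54428

0.54428 wt%


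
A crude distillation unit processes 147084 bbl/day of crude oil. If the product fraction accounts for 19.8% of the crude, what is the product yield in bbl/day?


Crude throughput = 147084 bbl/day
Fraction yield = 19.8%
yield = throughput * fraction / 100
yield = 147084 * 19.8 / 100 = 29122.632

29122.632 bbl/day


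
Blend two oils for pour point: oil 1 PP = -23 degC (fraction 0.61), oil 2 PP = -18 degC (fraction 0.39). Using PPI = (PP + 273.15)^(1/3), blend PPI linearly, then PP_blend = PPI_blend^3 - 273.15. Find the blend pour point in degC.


PPI_1 = (-23 + 273.15)^(1/3) = 6.300865
PPI_2 = (-18 + 273.15)^(1/3) = 6.342569
PPI_blend = 0.61 * 6.300865 + 0.39 * 6.342569 = 6.31713
PP_blend = 6.31713^3 - 273.15 = 252.0922 - 273.15 = -21.06

-21.06 degC


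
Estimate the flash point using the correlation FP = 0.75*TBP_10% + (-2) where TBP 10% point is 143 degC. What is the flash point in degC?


FP = 0.75 * 143 + (-2) = 105.25

105.25 degC


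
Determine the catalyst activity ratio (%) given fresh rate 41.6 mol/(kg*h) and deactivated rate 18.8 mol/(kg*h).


Activity (%) = (rate_used / rate_fresh) * 100
rate_used = 18.8, rate_fresh = 41.6
= (18.8 / 41.6) * 100
= 0.4519 * 100 = 45.19

45.19 %


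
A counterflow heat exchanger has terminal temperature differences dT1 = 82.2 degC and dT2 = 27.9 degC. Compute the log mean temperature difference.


LMTD = (dT1 - dT2) / ln(dT1/dT2)
= (82.2 - 27.9) / ln(82.2 / 27.9) = 54.3 / 1.08053 = 50.25

50.25 degC


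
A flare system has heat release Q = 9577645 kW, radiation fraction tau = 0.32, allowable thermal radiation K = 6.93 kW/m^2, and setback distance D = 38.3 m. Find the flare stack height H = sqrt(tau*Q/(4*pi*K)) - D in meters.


tau*Q/(4*pi*K) = 0.32 * 9577645 / (4 * pi * 6.93) = 35193.8
sqrt(35193.8) = 187.6
H = 187.6 - 38.3 = 149.3

149.3 m


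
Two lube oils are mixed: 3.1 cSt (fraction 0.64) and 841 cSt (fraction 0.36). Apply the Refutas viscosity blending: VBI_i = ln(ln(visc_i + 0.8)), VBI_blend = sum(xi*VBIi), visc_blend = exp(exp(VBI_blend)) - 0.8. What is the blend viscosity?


Refutas method: VBN_i = 14.534*ln(ln(visc_i + 0.8)) + 10.975, blended linearly by mass fraction; since VBN is linear in VBI_i = ln(ln(visc_i + 0.8)) and the fractions sum to 1, blend VBI directly: visc = exp(exp(VBI_blend)) - 0.8
VBI_1 = ln(ln(3.1 + 0.8)) = 0.308202
VBI_2 = ln(ln(841 + 0.8)) = 1.9074
VBI_blend = 0.64 * 0.308202 + 0.36 * 1.9074 = 0.883913
visc_blend = exp(exp(0.883913)) - 0.8 = 10.45

10.45 cSt


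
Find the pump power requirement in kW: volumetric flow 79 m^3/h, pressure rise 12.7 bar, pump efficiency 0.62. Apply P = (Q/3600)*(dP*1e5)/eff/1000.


Q = 79 / 3600 = 0.0219444 m^3/s
P = 0.0219444 * (12.7 * 1e5) / 0.62 / 1000 = 44.95

44.95 kW


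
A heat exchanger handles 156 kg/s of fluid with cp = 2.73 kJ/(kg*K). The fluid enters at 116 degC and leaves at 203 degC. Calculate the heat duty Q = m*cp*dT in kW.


Q = m_dot * cp * delta_T
delta_T = 203 - 116 = 87 K
Q = 156 * 2.73 * 87
= 425.88 * 87
= 37051.56 kW

37051.56 kW


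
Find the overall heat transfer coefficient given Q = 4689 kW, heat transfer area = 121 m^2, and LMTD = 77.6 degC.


From Q = U*A*LMTD, U = Q / (A * LMTD)
U = 4689 / (121 * 77.6) = 4689 / 9389.6 = 0.4994

0.4994 kW/(m^2*K)


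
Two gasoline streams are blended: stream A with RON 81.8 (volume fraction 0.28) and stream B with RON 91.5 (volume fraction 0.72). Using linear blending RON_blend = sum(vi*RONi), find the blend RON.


Linear blending: RON_blend = sum(vi * RONi)
Contribution 1: 0.28 * 81.8 = 22.904
Contribution 2: 0.72 * 91.5 = 65.88
RON_blend = 22.904 + 65.88 = 88.784

88.784


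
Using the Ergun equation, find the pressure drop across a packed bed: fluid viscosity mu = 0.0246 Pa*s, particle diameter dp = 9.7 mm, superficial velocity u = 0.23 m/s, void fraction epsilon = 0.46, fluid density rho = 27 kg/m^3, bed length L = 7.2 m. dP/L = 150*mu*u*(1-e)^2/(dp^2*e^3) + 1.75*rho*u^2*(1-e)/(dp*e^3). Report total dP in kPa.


dp = 9.7 mm = 0.0097 m
Viscous term = 150*0.0246*0.23*(1-0.46)^2 / (0.0097^2*0.46^3) = 27022.5
Inertial term = 1.75*27*0.23^2*(1-0.46) / (0.0097*0.46^3) = 1429.57
dP/L = 27022.5 + 1429.57 = 28452.1 Pa/m
dP = 28452.1 * 7.2 / 1000 = 204.9 kPa

204.9 kPa


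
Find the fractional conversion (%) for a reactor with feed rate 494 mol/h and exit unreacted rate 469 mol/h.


X = (F_in - F_out) / F_in * 100
Moles reacted = 494 - 469 = 25
X = 25 / 494 * 100
= 0.05061 * 100
= 5.061 %

5.061 %


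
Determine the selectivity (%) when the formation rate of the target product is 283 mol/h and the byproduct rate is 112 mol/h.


Selectivity = desired / (desired + undesired) * 100
Total products = 283 + 112 = 395 mol/h
S = 283 / 395 * 100
= 0.7165 * 100
= 71.65 %

71.65 %


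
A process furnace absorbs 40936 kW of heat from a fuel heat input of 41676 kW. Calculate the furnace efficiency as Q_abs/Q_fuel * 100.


Furnace efficiency = Q_absorbed / Q_fuel * 100
= 40936 / 41676 * 100 = 98.22

98.22 %


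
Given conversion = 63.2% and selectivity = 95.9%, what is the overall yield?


Overall yield = conversion (%) * selectivity (%) / 100
Conversion = 63.2%, Selectivity = 95.9%
Y = 63.2 * 95.9 / 100
= 60.6088 %

60.6088 %


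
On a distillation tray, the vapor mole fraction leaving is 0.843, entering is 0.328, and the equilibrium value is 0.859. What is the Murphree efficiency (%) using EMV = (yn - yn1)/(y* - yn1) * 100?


Murphree vapor efficiency: EMV = (y_n - y_(n-1)) / (y*_n - y_(n-1)) * 100
EMV = (0.843 - 0.328) / (0.859 - 0.328) * 100 = 0.515 / 0.531 * 100 = 96.99

96.99 %


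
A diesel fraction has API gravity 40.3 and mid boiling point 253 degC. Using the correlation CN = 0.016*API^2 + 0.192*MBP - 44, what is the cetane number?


CN = 0.016 * 40.3^2 + 0.192 * 253 - 44
CN = 25.98544 + 48.576 - 44 = 30.56144

30.56144


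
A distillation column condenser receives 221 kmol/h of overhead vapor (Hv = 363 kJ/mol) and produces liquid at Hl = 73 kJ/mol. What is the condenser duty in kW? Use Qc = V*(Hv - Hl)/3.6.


Qc = 221 * (363 - 73) / 3.6 = 221 * 290 / 3.6 = 17800

17800 kW


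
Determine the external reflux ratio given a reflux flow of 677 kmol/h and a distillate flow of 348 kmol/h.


Reflux ratio definition: R = L / D (liquid returned / distillate withdrawn)
L = 677 kmol/h, D = 348 kmol/h
R = 677 / 348 = 1.945

1.945


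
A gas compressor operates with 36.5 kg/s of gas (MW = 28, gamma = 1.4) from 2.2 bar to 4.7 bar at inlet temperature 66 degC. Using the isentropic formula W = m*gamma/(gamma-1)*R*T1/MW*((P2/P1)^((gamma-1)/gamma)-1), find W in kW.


Isentropic work: W = m*(gamma/(gamma-1))*(R*T1/MW)*((P2/P1)^((gamma-1)/gamma) - 1)
T1 = 66 + 273.15 = 339.15 K
Pressure ratio = 4.7 / 2.2 = 2.13636
Exponent = (1.4 - 1)/1.4 = 0.285714
(P2/P1)^exp - 1 = 2.13636^0.285714 - 1 = 0.242203
W = 36.5 * 1.4 / 0.4 * 8.314 * 339.15 / 28 * 0.242203 = 3116

3116 kW


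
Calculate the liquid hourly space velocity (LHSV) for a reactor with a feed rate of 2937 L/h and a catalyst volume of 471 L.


LHSV = volumetric feed rate / catalyst volume
= 2937 L/h / 471 L
= 6.236 h^-1

6.236 h^-1


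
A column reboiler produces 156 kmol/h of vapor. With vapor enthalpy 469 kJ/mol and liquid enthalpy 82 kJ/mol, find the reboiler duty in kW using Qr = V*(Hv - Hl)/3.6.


Qr = 156 * (469 - 82) / 3.6 = 156 * 387 / 3.6 = 16770

16770 kW


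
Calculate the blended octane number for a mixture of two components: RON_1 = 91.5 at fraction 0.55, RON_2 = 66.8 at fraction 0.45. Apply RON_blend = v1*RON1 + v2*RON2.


Linear blending: RON_blend = sum(vi * RONi)
Contribution 1: 0.55 * 91.5 = 50.325
Contribution 2: 0.45 * 66.8 = 30.06
RON_blend = 50.325 + 30.06 = 80.385

80.385


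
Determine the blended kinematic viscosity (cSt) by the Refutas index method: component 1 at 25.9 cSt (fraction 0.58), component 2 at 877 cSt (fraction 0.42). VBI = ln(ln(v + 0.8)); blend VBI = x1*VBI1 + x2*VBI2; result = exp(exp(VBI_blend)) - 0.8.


Refutas method: VBN_i = 14.534*ln(ln(visc_i + 0.8)) + 10.975, blended linearly by mass fraction; since VBN is linear in VBI_i = ln(ln(visc_i + 0.8)) and the fractions sum to 1, blend VBI directly: visc = exp(exp(VBI_blend)) - 0.8
VBI_1 = ln(ln(25.9 + 0.8)) = 1.18926
VBI_2 = ln(ln(877 + 0.8)) = 1.9136
VBI_blend = 0.58 * 1.18926 + 0.42 * 1.9136 = 1.49348
visc_blend = exp(exp(1.49348)) - 0.8 = 85.05

85.05 cSt


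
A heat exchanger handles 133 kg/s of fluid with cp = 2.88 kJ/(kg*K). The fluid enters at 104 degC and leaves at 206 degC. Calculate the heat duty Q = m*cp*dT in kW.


Q = m_dot * cp * delta_T
delta_T = 206 - 104 = 102 K
Q = 133 * 2.88 * 102
= 383.04 * 102
= 39070.08 kW

39070.08 kW


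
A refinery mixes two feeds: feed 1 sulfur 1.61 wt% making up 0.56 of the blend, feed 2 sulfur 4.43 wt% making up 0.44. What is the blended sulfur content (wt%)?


Linear sulfur blending: S_blend = x1*S1 + x2*S2
Contribution 1: 0.56 * 1.61 = 0.9016 wt%
Contribution 2: 0.44 * 4.43 = 1.9492 wt%
S_blend = 0.9016 + 1.9492 = 2.8508

2.8508 wt%


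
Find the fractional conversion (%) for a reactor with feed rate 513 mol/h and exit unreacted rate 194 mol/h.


X = (F_in - F_out) / F_in * 100
Moles reacted = 513 - 194 = 319
X = 319 / 513 * 100
= 0.6218 * 100
= 62.18 %

62.18 %


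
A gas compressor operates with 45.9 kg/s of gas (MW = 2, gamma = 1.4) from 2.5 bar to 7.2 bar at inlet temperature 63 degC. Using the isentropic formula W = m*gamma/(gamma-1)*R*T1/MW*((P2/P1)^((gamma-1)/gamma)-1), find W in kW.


Isentropic work: W = m*(gamma/(gamma-1))*(R*T1/MW)*((P2/P1)^((gamma-1)/gamma) - 1)
T1 = 63 + 273.15 = 336.15 K
Pressure ratio = 7.2 / 2.5 = 2.88
Exponent = (1.4 - 1)/1.4 = 0.285714
(P2/P1)^exp - 1 = 2.88^0.285714 - 1 = 0.352866
W = 45.9 * 1.4 / 0.4 * 8.314 * 336.15 / 2 * 0.352866 = 79210

79210 kW


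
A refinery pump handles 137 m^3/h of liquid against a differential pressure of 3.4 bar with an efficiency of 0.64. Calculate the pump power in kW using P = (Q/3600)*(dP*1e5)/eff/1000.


Q = 137 / 3600 = 0.0380556 m^3/s
P = 0.0380556 * (3.4 * 1e5) / 0.64 / 1000 = 20.22

20.22 kW


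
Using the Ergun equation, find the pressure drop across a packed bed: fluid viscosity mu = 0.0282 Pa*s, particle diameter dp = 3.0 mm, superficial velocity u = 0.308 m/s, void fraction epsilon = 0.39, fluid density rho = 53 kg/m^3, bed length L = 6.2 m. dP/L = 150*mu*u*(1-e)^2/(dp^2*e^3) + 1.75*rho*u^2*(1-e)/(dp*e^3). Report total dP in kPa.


dp = 3.0 mm = 0.003 m
Viscous term = 150*0.0282*0.308*(1-0.39)^2 / (0.003^2*0.39^3) = 908060
Inertial term = 1.75*53*0.308^2*(1-0.39) / (0.003*0.39^3) = 30159.9
dP/L = 908060 + 30159.9 = 938220 Pa/m
dP = 938220 * 6.2 / 1000 = 5817 kPa

5817 kPa


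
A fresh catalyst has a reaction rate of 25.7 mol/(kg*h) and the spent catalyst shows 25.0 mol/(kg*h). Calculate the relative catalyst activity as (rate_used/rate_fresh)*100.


Activity (%) = (rate_used / rate_fresh) * 100
rate_used = 25.0, rate_fresh = 25.7
= (25.0 / 25.7) * 100
= 0.9728 * 100 = 97.28

97.28 %


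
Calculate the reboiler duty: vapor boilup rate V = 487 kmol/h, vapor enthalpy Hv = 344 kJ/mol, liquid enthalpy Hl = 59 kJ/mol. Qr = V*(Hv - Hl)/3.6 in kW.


Qr = 487 * (344 - 59) / 3.6 = 487 * 285 / 3.6 = 38550

38550 kW


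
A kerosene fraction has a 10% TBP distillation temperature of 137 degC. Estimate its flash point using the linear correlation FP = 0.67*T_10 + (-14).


FP = 0.67 * 137 + (-14) = 77.79

77.79 degC


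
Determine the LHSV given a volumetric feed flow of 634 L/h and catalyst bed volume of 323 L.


LHSV = volumetric feed rate / catalyst volume
= 634 L/h / 323 L
= 1.963 h^-1

1.963 h^-1


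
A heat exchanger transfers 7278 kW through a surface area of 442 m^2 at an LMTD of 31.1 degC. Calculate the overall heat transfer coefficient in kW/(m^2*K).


From Q = U*A*LMTD, U = Q / (A * LMTD)
U = 7278 / (442 * 31.1) = 7278 / 13746.2 = 0.5295

0.5295 kW/(m^2*K)


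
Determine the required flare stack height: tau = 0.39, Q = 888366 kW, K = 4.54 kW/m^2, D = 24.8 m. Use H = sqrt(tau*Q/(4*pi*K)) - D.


tau*Q/(4*pi*K) = 0.39 * 888366 / (4 * pi * 4.54) = 6072.83
sqrt(6072.83) = 77.9284
H = 77.9284 - 24.8 = 53.13

53.13 m


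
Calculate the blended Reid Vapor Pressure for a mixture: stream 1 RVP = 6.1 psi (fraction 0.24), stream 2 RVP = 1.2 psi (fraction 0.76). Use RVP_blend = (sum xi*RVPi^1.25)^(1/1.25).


Chevron index: RVP_blend = (sum xi*RVPi^1.25)^(1/1.25)
RVP^1.25 terms: 0.24 * 6.1^1.25 + 0.76 * 1.2^1.25 = 3.2553
RVP_blend = 3.2553^(1/1.25) = 2.571

2.571 psi


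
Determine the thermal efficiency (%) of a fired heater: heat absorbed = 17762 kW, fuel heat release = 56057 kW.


Furnace efficiency = Q_absorbed / Q_fuel * 100
= 17762 / 56057 * 100 = 31.69

31.69 %


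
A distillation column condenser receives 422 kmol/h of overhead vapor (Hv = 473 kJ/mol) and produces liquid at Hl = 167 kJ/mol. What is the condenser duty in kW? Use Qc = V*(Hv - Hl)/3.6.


Qc = 422 * (473 - 167) / 3.6 = 422 * 306 / 3.6 = 35870

35870 kW


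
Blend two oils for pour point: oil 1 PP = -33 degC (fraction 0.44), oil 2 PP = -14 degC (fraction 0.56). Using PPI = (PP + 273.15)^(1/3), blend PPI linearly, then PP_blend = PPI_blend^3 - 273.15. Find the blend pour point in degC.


PPI_1 = (-33 + 273.15)^(1/3) = 6.215759
PPI_2 = (-14 + 273.15)^(1/3) = 6.375541
PPI_blend = 0.44 * 6.215759 + 0.56 * 6.375541 = 6.305237
PP_blend = 6.305237^3 - 273.15 = 250.6711 - 273.15 = -22.48

-22.48 degC


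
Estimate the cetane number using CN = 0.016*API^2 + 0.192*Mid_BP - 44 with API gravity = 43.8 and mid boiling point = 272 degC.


CN = 0.016 * 43.8^2 + 0.192 * 272 - 44
CN = 30.69504 + 52.224 - 44 = 38.91904

38.91904


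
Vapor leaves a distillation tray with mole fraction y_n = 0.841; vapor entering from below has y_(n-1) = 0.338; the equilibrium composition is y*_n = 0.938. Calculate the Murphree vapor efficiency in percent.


Murphree vapor efficiency: EMV = (y_n - y_(n-1)) / (y*_n - y_(n-1)) * 100
EMV = (0.841 - 0.338) / (0.938 - 0.338) * 100 = 0.503 / 0.6 * 100 = 83.83

83.83 %


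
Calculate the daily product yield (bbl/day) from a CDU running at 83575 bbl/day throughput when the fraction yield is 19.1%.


Crude throughput = 83575 bbl/day
Fraction yield = 19.1%
yield = throughput * fraction / 100
yield = 83575 * 19.1 / 100 = 15962.825

15962.825 bbl/day


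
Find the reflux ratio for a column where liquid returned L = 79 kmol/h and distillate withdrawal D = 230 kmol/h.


Reflux ratio definition: R = L / D (liquid returned / distillate withdrawn)
L = 79 kmol/h, D = 230 kmol/h
R = 79 / 230 = 0.3435

0.3435


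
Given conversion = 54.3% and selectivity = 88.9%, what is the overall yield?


Overall yield = conversion (%) * selectivity (%) / 100
Conversion = 54.3%, Selectivity = 88.9%
Y = 54.3 * 88.9 / 100
= 48.2727 %

48.2727 %


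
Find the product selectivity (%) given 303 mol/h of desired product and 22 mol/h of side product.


Selectivity = desired / (desired + undesired) * 100
Total products = 303 + 22 = 325 mol/h
S = 303 / 325 * 100
= 0.9323 * 100
= 93.23 %

93.23 %


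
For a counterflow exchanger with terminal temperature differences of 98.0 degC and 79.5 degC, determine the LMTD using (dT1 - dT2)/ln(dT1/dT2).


LMTD = (dT1 - dT2) / ln(dT1/dT2)
= (98.0 - 79.5) / ln(98.0 / 79.5) = 18.5 / 0.20921 = 88.43

88.43 degC


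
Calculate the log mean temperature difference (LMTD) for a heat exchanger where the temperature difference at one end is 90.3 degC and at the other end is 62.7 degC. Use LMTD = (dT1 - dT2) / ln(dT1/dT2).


LMTD = (dT1 - dT2) / ln(dT1/dT2)
= (90.3 - 62.7) / ln(90.3 / 62.7) = 27.6 / 0.364776 = 75.66

75.66 degC


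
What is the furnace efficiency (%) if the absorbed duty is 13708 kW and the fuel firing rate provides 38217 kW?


Furnace efficiency = Q_absorbed / Q_fuel * 100
= 13708 / 38217 * 100 = 35.87

35.87 %


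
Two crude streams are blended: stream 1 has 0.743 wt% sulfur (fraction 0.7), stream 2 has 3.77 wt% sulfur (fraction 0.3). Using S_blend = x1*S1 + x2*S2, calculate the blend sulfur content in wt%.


Linear sulfur blending: S_blend = x1*S1 + x2*S2
Contribution 1: 0.7 * 0.743 = 0.5201 wt%
Contribution 2: 0.3 * 3.77 = 1.131 wt%
S_blend = 0.5201 + 1.131 = 1.6511

1.6511 wt%


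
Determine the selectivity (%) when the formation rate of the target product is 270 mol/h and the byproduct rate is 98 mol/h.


Selectivity = desired / (desired + undesired) * 100
Total products = 270 + 98 = 368 mol/h
S = 270 / 368 * 100
= 0.7337 * 100
= 73.37 %

73.37 %


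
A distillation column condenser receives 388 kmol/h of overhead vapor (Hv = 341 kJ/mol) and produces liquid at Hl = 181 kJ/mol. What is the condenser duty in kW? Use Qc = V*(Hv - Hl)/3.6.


Qc = 388 * (341 - 181) / 3.6 = 388 * 160 / 3.6 = 17240

17240 kW


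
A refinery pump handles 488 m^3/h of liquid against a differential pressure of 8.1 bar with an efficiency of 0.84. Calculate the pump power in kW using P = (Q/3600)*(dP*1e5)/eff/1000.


Q = 488 / 3600 = 0.135556 m^3/s
P = 0.135556 * (8.1 * 1e5) / 0.84 / 1000 = 130.7

130.7 kW


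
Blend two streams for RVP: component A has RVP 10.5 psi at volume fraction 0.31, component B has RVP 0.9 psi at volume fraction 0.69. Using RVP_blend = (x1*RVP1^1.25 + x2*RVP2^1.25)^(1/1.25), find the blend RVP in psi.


Chevron index: RVP_blend = (sum xi*RVPi^1.25)^(1/1.25)
RVP^1.25 terms: 0.31 * 10.5^1.25 + 0.69 * 0.9^1.25 = 6.46419
RVP_blend = 6.46419^(1/1.25) = 4.451

4.451 psi


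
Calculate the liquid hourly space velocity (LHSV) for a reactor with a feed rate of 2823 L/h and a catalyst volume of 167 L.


LHSV = volumetric feed rate / catalyst volume
= 2823 L/h / 167 L
= 16.90 h^-1

16.90 h^-1


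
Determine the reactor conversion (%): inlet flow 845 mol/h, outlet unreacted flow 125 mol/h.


X = (F_in - F_out) / F_in * 100
Moles reacted = 845 - 125 = 720
X = 720 / 845 * 100
= 0.8521 * 100
= 85.21 %

85.21 %


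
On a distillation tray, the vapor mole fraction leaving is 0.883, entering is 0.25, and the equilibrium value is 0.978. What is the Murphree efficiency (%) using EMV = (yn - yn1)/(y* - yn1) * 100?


Murphree vapor efficiency: EMV = (y_n - y_(n-1)) / (y*_n - y_(n-1)) * 100
EMV = (0.883 - 0.25) / (0.978 - 0.25) * 100 = 0.633 / 0.728 * 100 = 86.95

86.95 %


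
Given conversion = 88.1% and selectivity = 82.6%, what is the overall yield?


Overall yield = conversion (%) * selectivity (%) / 100
Conversion = 88.1%, Selectivity = 82.6%
Y = 88.1 * 82.6 / 100
= 72.7706 %

72.7706 %


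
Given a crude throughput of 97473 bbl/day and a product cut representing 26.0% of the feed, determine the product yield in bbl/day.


Crude throughput = 97473 bbl/day
Fraction yield = 26.0%
yield = throughput * fraction / 100
yield = 97473 * 26.0 / 100 = 25342.98

25342.98 bbl/day


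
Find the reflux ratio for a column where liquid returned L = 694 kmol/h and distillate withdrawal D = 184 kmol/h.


Reflux ratio definition: R = L / D (liquid returned / distillate withdrawn)
L = 694 kmol/h, D = 184 kmol/h
R = 694 / 184 = 3.772

3.772


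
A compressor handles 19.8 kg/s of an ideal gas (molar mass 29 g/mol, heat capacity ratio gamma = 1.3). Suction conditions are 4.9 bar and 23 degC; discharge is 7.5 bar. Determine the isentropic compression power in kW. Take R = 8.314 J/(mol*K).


Isentropic work: W = m*(gamma/(gamma-1))*(R*T1/MW)*((P2/P1)^((gamma-1)/gamma) - 1)
T1 = 23 + 273.15 = 296.15 K
Pressure ratio = 7.5 / 4.9 = 1.53061
Exponent = (1.3 - 1)/1.3 = 0.230769
(P2/P1)^exp - 1 = 1.53061^0.230769 - 1 = 0.103217
W = 19.8 * 1.3 / 0.3 * 8.314 * 296.15 / 29 * 0.103217 = 751.9

751.9 kW


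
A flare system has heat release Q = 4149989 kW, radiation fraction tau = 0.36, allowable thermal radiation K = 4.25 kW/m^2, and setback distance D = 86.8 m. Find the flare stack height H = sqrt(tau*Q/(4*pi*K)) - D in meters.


tau*Q/(4*pi*K) = 0.36 * 4149989 / (4 * pi * 4.25) = 27973.7
sqrt(27973.7) = 167.253
H = 167.253 - 86.8 = 80.45

80.45 m


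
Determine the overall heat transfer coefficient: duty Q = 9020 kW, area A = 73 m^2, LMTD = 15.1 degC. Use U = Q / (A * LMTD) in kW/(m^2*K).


From Q = U*A*LMTD, U = Q / (A * LMTD)
U = 9020 / (73 * 15.1) = 9020 / 1102.3 = 8.183

8.183 kW/(m^2*K)


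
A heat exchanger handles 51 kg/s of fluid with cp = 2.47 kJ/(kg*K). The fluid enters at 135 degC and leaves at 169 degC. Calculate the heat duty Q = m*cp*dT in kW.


Q = m_dot * cp * delta_T
delta_T = 169 - 135 = 34 K
Q = 51 * 2.47 * 34
= 125.97 * 34
= 4282.98 kW

4282.98 kW


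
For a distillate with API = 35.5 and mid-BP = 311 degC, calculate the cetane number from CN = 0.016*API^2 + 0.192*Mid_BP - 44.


CN = 0.016 * 35.5^2 + 0.192 * 311 - 44
CN = 20.164 + 59.712 - 44 = 35.876

35.876


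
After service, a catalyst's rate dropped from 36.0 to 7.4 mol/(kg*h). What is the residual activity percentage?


Activity (%) = (rate_used / rate_fresh) * 100
rate_used = 7.4, rate_fresh = 36.0
= (7.4 / 36.0) * 100
= 0.2056 * 100 = 20.56

20.56 %


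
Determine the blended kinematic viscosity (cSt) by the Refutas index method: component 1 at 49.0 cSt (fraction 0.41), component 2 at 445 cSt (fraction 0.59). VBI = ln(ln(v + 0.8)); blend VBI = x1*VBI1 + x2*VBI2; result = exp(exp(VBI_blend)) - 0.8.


Refutas method: VBN_i = 14.534*ln(ln(visc_i + 0.8)) + 10.975, blended linearly by mass fraction; since VBN is linear in VBI_i = ln(ln(visc_i + 0.8)) and the fractions sum to 1, blend VBI directly: visc = exp(exp(VBI_blend)) - 0.8
VBI_1 = ln(ln(49.0 + 0.8)) = 1.36303
VBI_2 = ln(ln(445 + 0.8)) = 1.80827
VBI_blend = 0.41 * 1.36303 + 0.59 * 1.80827 = 1.62572
visc_blend = exp(exp(1.62572)) - 0.8 = 160.3

160.3 cSt


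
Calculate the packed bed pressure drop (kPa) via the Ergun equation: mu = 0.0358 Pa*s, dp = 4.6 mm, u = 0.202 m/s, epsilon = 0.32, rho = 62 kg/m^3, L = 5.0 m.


dp = 4.6 mm = 0.0046 m
Viscous term = 150*0.0358*0.202*(1-0.32)^2 / (0.0046^2*0.32^3) = 723399
Inertial term = 1.75*62*0.202^2*(1-0.32) / (0.0046*0.32^3) = 19972.6
dP/L = 723399 + 19972.6 = 743372 Pa/m
dP = 743372 * 5.0 / 1000 = 3717 kPa

3717 kPa


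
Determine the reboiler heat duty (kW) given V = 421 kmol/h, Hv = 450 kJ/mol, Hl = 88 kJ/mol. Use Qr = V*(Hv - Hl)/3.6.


Qr = 421 * (450 - 88) / 3.6 = 421 * 362 / 3.6 = 42330

42330 kW


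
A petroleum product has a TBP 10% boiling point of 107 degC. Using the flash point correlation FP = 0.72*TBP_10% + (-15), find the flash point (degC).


FP = 0.72 * 107 + (-15) = 62.04

62.04 degC


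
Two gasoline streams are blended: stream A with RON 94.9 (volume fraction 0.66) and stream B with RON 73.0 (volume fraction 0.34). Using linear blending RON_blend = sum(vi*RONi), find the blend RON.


Linear blending: RON_blend = sum(vi * RONi)
Contribution 1: 0.66 * 94.9 = 62.634
Contribution 2: 0.34 * 73.0 = 24.82
RON_blend = 62.634 + 24.82 = 87.454

87.454


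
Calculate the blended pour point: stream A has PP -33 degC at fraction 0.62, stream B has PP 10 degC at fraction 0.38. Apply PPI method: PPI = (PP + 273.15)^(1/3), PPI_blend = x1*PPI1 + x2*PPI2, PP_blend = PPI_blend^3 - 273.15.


PPI_1 = (-33 + 273.15)^(1/3) = 6.215759
PPI_2 = (10 + 273.15)^(1/3) = 6.566574
PPI_blend = 0.62 * 6.215759 + 0.38 * 6.566574 = 6.349069
PP_blend = 6.349069^3 - 273.15 = 255.9353 - 273.15 = -17.21

-17.21 degC


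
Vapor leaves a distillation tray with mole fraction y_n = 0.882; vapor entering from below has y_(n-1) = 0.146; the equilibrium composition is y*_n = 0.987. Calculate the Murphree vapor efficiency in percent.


Murphree vapor efficiency: EMV = (y_n - y_(n-1)) / (y*_n - y_(n-1)) * 100
EMV = (0.882 - 0.146) / (0.987 - 0.146) * 100 = 0.736 / 0.841 * 100 = 87.51

87.51 %


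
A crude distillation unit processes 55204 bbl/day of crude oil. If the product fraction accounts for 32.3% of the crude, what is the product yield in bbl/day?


Crude throughput = 55204 bbl/day
Fraction yield = 32.3%
yield = throughput * fraction / 100
yield = 55204 * 32.3 / 100 = 17830.892

17830.892 bbl/day


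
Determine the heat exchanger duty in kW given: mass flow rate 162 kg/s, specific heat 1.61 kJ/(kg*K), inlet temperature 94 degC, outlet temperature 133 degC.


Q = m_dot * cp * delta_T
delta_T = 133 - 94 = 39 K
Q = 162 * 1.61 * 39
= 260.82 * 39
= 10171.98 kW

10171.98 kW


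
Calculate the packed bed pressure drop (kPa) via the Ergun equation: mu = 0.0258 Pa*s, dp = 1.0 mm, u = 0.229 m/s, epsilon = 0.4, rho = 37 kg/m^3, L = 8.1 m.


dp = 1.0 mm = 0.001 m
Viscous term = 150*0.0258*0.229*(1-0.4)^2 / (0.001^2*0.4^3) = 4985040
Inertial term = 1.75*37*0.229^2*(1-0.4) / (0.001*0.4^3) = 31833.3
dP/L = 4985040 + 31833.3 = 5016870 Pa/m
dP = 5016870 * 8.1 / 1000 = 40640 kPa

40640 kPa


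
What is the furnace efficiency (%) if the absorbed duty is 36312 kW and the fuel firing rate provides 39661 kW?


Furnace efficiency = Q_absorbed / Q_fuel * 100
= 36312 / 39661 * 100 = 91.56

91.56 %


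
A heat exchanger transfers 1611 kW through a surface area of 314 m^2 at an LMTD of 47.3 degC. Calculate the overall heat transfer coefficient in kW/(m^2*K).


From Q = U*A*LMTD, U = Q / (A * LMTD)
U = 1611 / (314 * 47.3) = 1611 / 14852.2 = 0.1085

0.1085 kW/(m^2*K)


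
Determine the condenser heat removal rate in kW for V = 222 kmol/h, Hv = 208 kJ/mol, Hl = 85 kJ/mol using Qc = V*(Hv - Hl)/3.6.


Qc = 222 * (208 - 85) / 3.6 = 222 * 123 / 3.6 = 7585

7585 kW


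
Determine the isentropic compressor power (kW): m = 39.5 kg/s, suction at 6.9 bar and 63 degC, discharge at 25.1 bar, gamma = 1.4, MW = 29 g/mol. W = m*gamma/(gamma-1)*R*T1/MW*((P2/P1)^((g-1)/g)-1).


Isentropic work: W = m*(gamma/(gamma-1))*(R*T1/MW)*((P2/P1)^((gamma-1)/gamma) - 1)
T1 = 63 + 273.15 = 336.15 K
Pressure ratio = 25.1 / 6.9 = 3.63768
Exponent = (1.4 - 1)/1.4 = 0.285714
(P2/P1)^exp - 1 = 3.63768^0.285714 - 1 = 0.446223
W = 39.5 * 1.4 / 0.4 * 8.314 * 336.15 / 29 * 0.446223 = 5945

5945 kW
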